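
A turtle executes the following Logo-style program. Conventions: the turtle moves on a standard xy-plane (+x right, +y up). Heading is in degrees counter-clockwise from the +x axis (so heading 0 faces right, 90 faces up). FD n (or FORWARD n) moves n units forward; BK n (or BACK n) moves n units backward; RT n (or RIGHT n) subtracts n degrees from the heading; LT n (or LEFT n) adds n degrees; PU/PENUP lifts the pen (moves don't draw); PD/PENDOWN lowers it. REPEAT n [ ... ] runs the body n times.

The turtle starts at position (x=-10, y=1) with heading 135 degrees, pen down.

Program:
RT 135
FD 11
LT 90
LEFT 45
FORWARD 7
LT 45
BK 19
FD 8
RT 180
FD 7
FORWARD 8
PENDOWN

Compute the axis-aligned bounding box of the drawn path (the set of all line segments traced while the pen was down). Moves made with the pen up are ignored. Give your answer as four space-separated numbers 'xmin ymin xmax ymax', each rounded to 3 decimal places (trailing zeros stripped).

Executing turtle program step by step:
Start: pos=(-10,1), heading=135, pen down
RT 135: heading 135 -> 0
FD 11: (-10,1) -> (1,1) [heading=0, draw]
LT 90: heading 0 -> 90
LT 45: heading 90 -> 135
FD 7: (1,1) -> (-3.95,5.95) [heading=135, draw]
LT 45: heading 135 -> 180
BK 19: (-3.95,5.95) -> (15.05,5.95) [heading=180, draw]
FD 8: (15.05,5.95) -> (7.05,5.95) [heading=180, draw]
RT 180: heading 180 -> 0
FD 7: (7.05,5.95) -> (14.05,5.95) [heading=0, draw]
FD 8: (14.05,5.95) -> (22.05,5.95) [heading=0, draw]
PD: pen down
Final: pos=(22.05,5.95), heading=0, 6 segment(s) drawn

Segment endpoints: x in {-10, -3.95, 1, 7.05, 14.05, 15.05, 22.05}, y in {1, 5.95, 5.95, 5.95}
xmin=-10, ymin=1, xmax=22.05, ymax=5.95

Answer: -10 1 22.05 5.95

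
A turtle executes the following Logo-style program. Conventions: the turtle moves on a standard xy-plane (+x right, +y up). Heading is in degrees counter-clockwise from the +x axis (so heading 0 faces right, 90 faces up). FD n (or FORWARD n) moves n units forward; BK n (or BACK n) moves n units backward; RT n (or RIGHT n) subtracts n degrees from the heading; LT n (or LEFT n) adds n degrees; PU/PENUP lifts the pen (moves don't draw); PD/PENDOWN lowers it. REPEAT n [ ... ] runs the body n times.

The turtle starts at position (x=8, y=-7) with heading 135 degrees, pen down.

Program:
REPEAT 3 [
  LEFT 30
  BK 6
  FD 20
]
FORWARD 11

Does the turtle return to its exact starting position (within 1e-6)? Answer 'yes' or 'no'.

Executing turtle program step by step:
Start: pos=(8,-7), heading=135, pen down
REPEAT 3 [
  -- iteration 1/3 --
  LT 30: heading 135 -> 165
  BK 6: (8,-7) -> (13.796,-8.553) [heading=165, draw]
  FD 20: (13.796,-8.553) -> (-5.523,-3.377) [heading=165, draw]
  -- iteration 2/3 --
  LT 30: heading 165 -> 195
  BK 6: (-5.523,-3.377) -> (0.273,-1.824) [heading=195, draw]
  FD 20: (0.273,-1.824) -> (-19.046,-7) [heading=195, draw]
  -- iteration 3/3 --
  LT 30: heading 195 -> 225
  BK 6: (-19.046,-7) -> (-14.803,-2.757) [heading=225, draw]
  FD 20: (-14.803,-2.757) -> (-28.945,-16.899) [heading=225, draw]
]
FD 11: (-28.945,-16.899) -> (-36.724,-24.678) [heading=225, draw]
Final: pos=(-36.724,-24.678), heading=225, 7 segment(s) drawn

Start position: (8, -7)
Final position: (-36.724, -24.678)
Distance = 48.091; >= 1e-6 -> NOT closed

Answer: no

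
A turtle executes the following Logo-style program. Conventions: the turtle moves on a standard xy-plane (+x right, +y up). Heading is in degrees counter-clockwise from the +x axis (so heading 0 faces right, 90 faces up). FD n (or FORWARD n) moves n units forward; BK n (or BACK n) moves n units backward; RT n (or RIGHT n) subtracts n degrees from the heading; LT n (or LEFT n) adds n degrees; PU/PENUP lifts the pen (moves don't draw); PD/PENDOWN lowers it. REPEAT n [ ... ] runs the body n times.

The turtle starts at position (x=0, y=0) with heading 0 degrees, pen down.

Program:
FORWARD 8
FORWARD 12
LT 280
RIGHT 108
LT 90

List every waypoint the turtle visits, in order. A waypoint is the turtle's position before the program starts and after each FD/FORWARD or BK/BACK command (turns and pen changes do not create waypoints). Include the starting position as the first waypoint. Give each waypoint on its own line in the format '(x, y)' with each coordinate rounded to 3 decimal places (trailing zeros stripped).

Executing turtle program step by step:
Start: pos=(0,0), heading=0, pen down
FD 8: (0,0) -> (8,0) [heading=0, draw]
FD 12: (8,0) -> (20,0) [heading=0, draw]
LT 280: heading 0 -> 280
RT 108: heading 280 -> 172
LT 90: heading 172 -> 262
Final: pos=(20,0), heading=262, 2 segment(s) drawn
Waypoints (3 total):
(0, 0)
(8, 0)
(20, 0)

Answer: (0, 0)
(8, 0)
(20, 0)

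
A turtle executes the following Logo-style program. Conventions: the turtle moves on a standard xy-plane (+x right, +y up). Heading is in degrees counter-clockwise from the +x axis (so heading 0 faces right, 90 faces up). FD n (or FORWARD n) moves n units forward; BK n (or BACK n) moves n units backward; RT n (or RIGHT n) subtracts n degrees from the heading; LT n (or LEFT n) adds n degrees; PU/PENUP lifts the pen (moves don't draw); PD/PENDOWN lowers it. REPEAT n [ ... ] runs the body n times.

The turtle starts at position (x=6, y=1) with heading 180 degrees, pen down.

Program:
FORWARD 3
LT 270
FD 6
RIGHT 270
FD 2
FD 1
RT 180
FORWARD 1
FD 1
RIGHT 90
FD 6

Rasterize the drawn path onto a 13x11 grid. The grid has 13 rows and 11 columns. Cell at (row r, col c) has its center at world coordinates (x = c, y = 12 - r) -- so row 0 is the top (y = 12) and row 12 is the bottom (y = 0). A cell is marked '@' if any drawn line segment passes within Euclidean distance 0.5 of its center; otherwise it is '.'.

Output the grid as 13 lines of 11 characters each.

Answer: ...........
...........
...........
...........
...........
@@@@.......
..@@.......
..@@.......
..@@.......
..@@.......
..@@.......
..@@@@@....
...........

Derivation:
Segment 0: (6,1) -> (3,1)
Segment 1: (3,1) -> (3,7)
Segment 2: (3,7) -> (1,7)
Segment 3: (1,7) -> (0,7)
Segment 4: (0,7) -> (1,7)
Segment 5: (1,7) -> (2,7)
Segment 6: (2,7) -> (2,1)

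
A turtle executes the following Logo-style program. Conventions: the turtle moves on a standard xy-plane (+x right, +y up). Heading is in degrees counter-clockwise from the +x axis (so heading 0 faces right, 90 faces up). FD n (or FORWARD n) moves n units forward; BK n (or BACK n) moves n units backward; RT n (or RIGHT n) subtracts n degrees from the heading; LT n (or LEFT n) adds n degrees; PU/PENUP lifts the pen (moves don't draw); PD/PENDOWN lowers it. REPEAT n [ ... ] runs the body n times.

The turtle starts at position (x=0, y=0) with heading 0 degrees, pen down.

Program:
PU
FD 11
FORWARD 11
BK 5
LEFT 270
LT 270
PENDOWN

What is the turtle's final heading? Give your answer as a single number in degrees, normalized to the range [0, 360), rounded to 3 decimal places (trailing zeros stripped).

Answer: 180

Derivation:
Executing turtle program step by step:
Start: pos=(0,0), heading=0, pen down
PU: pen up
FD 11: (0,0) -> (11,0) [heading=0, move]
FD 11: (11,0) -> (22,0) [heading=0, move]
BK 5: (22,0) -> (17,0) [heading=0, move]
LT 270: heading 0 -> 270
LT 270: heading 270 -> 180
PD: pen down
Final: pos=(17,0), heading=180, 0 segment(s) drawn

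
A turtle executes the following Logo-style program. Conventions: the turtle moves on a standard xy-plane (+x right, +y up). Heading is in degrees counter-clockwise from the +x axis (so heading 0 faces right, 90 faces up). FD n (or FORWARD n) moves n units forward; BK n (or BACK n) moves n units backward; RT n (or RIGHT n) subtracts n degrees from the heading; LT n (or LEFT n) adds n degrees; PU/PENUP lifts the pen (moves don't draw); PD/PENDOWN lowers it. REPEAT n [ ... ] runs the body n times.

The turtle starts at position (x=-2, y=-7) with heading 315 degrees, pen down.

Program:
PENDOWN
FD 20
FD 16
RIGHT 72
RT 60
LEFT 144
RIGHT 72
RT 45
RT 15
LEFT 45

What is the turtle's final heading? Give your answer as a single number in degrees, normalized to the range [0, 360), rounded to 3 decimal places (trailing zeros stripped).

Executing turtle program step by step:
Start: pos=(-2,-7), heading=315, pen down
PD: pen down
FD 20: (-2,-7) -> (12.142,-21.142) [heading=315, draw]
FD 16: (12.142,-21.142) -> (23.456,-32.456) [heading=315, draw]
RT 72: heading 315 -> 243
RT 60: heading 243 -> 183
LT 144: heading 183 -> 327
RT 72: heading 327 -> 255
RT 45: heading 255 -> 210
RT 15: heading 210 -> 195
LT 45: heading 195 -> 240
Final: pos=(23.456,-32.456), heading=240, 2 segment(s) drawn

Answer: 240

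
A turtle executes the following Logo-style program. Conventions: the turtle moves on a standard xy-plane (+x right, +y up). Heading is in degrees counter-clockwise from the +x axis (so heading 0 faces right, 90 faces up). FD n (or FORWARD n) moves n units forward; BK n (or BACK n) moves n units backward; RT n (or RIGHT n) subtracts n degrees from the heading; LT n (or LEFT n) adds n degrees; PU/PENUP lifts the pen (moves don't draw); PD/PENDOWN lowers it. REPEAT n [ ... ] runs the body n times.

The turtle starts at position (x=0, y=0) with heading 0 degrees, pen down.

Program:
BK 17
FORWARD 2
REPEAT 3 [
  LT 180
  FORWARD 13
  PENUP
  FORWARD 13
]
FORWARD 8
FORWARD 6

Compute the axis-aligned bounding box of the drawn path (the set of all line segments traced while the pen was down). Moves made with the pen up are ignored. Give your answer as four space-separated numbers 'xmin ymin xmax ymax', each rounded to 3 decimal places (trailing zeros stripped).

Answer: -28 0 0 0

Derivation:
Executing turtle program step by step:
Start: pos=(0,0), heading=0, pen down
BK 17: (0,0) -> (-17,0) [heading=0, draw]
FD 2: (-17,0) -> (-15,0) [heading=0, draw]
REPEAT 3 [
  -- iteration 1/3 --
  LT 180: heading 0 -> 180
  FD 13: (-15,0) -> (-28,0) [heading=180, draw]
  PU: pen up
  FD 13: (-28,0) -> (-41,0) [heading=180, move]
  -- iteration 2/3 --
  LT 180: heading 180 -> 0
  FD 13: (-41,0) -> (-28,0) [heading=0, move]
  PU: pen up
  FD 13: (-28,0) -> (-15,0) [heading=0, move]
  -- iteration 3/3 --
  LT 180: heading 0 -> 180
  FD 13: (-15,0) -> (-28,0) [heading=180, move]
  PU: pen up
  FD 13: (-28,0) -> (-41,0) [heading=180, move]
]
FD 8: (-41,0) -> (-49,0) [heading=180, move]
FD 6: (-49,0) -> (-55,0) [heading=180, move]
Final: pos=(-55,0), heading=180, 3 segment(s) drawn

Segment endpoints: x in {-28, -17, -15, 0}, y in {0, 0}
xmin=-28, ymin=0, xmax=0, ymax=0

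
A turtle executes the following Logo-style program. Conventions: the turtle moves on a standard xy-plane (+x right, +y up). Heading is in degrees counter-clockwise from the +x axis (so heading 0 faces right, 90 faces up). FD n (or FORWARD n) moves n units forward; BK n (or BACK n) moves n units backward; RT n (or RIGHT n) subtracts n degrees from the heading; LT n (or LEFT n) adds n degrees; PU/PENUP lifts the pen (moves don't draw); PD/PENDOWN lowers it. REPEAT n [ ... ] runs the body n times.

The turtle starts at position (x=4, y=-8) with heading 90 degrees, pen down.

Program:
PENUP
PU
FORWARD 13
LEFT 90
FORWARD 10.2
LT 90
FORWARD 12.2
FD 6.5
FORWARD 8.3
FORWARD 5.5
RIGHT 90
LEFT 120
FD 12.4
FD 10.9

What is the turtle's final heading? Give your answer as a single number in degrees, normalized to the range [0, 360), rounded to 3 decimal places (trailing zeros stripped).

Executing turtle program step by step:
Start: pos=(4,-8), heading=90, pen down
PU: pen up
PU: pen up
FD 13: (4,-8) -> (4,5) [heading=90, move]
LT 90: heading 90 -> 180
FD 10.2: (4,5) -> (-6.2,5) [heading=180, move]
LT 90: heading 180 -> 270
FD 12.2: (-6.2,5) -> (-6.2,-7.2) [heading=270, move]
FD 6.5: (-6.2,-7.2) -> (-6.2,-13.7) [heading=270, move]
FD 8.3: (-6.2,-13.7) -> (-6.2,-22) [heading=270, move]
FD 5.5: (-6.2,-22) -> (-6.2,-27.5) [heading=270, move]
RT 90: heading 270 -> 180
LT 120: heading 180 -> 300
FD 12.4: (-6.2,-27.5) -> (0,-38.239) [heading=300, move]
FD 10.9: (0,-38.239) -> (5.45,-47.678) [heading=300, move]
Final: pos=(5.45,-47.678), heading=300, 0 segment(s) drawn

Answer: 300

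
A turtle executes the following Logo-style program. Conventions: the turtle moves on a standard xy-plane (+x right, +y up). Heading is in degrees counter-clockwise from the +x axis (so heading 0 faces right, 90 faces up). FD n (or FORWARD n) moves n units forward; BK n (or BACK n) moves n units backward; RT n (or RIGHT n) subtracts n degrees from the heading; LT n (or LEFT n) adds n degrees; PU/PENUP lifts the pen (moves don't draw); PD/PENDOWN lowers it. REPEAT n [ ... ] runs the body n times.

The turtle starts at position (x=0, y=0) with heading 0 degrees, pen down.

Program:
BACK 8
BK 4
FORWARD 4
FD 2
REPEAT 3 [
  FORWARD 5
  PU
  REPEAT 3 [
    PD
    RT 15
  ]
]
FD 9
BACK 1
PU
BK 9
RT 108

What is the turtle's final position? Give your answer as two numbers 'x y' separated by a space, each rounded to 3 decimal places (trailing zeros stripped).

Answer: 3.243 -7.828

Derivation:
Executing turtle program step by step:
Start: pos=(0,0), heading=0, pen down
BK 8: (0,0) -> (-8,0) [heading=0, draw]
BK 4: (-8,0) -> (-12,0) [heading=0, draw]
FD 4: (-12,0) -> (-8,0) [heading=0, draw]
FD 2: (-8,0) -> (-6,0) [heading=0, draw]
REPEAT 3 [
  -- iteration 1/3 --
  FD 5: (-6,0) -> (-1,0) [heading=0, draw]
  PU: pen up
  REPEAT 3 [
    -- iteration 1/3 --
    PD: pen down
    RT 15: heading 0 -> 345
    -- iteration 2/3 --
    PD: pen down
    RT 15: heading 345 -> 330
    -- iteration 3/3 --
    PD: pen down
    RT 15: heading 330 -> 315
  ]
  -- iteration 2/3 --
  FD 5: (-1,0) -> (2.536,-3.536) [heading=315, draw]
  PU: pen up
  REPEAT 3 [
    -- iteration 1/3 --
    PD: pen down
    RT 15: heading 315 -> 300
    -- iteration 2/3 --
    PD: pen down
    RT 15: heading 300 -> 285
    -- iteration 3/3 --
    PD: pen down
    RT 15: heading 285 -> 270
  ]
  -- iteration 3/3 --
  FD 5: (2.536,-3.536) -> (2.536,-8.536) [heading=270, draw]
  PU: pen up
  REPEAT 3 [
    -- iteration 1/3 --
    PD: pen down
    RT 15: heading 270 -> 255
    -- iteration 2/3 --
    PD: pen down
    RT 15: heading 255 -> 240
    -- iteration 3/3 --
    PD: pen down
    RT 15: heading 240 -> 225
  ]
]
FD 9: (2.536,-8.536) -> (-3.828,-14.899) [heading=225, draw]
BK 1: (-3.828,-14.899) -> (-3.121,-14.192) [heading=225, draw]
PU: pen up
BK 9: (-3.121,-14.192) -> (3.243,-7.828) [heading=225, move]
RT 108: heading 225 -> 117
Final: pos=(3.243,-7.828), heading=117, 9 segment(s) drawn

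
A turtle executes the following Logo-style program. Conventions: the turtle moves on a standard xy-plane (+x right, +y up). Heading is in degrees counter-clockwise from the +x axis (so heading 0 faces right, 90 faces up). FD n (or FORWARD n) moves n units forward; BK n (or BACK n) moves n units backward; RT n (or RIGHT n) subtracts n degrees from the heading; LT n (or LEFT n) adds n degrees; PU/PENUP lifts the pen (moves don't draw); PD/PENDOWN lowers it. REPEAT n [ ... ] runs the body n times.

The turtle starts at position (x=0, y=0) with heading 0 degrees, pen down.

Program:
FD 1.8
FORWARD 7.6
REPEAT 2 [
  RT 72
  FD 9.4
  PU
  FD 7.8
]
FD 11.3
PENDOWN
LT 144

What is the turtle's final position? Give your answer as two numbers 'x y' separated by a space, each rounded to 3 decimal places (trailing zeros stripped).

Executing turtle program step by step:
Start: pos=(0,0), heading=0, pen down
FD 1.8: (0,0) -> (1.8,0) [heading=0, draw]
FD 7.6: (1.8,0) -> (9.4,0) [heading=0, draw]
REPEAT 2 [
  -- iteration 1/2 --
  RT 72: heading 0 -> 288
  FD 9.4: (9.4,0) -> (12.305,-8.94) [heading=288, draw]
  PU: pen up
  FD 7.8: (12.305,-8.94) -> (14.715,-16.358) [heading=288, move]
  -- iteration 2/2 --
  RT 72: heading 288 -> 216
  FD 9.4: (14.715,-16.358) -> (7.11,-21.883) [heading=216, move]
  PU: pen up
  FD 7.8: (7.11,-21.883) -> (0.8,-26.468) [heading=216, move]
]
FD 11.3: (0.8,-26.468) -> (-8.342,-33.11) [heading=216, move]
PD: pen down
LT 144: heading 216 -> 0
Final: pos=(-8.342,-33.11), heading=0, 3 segment(s) drawn

Answer: -8.342 -33.11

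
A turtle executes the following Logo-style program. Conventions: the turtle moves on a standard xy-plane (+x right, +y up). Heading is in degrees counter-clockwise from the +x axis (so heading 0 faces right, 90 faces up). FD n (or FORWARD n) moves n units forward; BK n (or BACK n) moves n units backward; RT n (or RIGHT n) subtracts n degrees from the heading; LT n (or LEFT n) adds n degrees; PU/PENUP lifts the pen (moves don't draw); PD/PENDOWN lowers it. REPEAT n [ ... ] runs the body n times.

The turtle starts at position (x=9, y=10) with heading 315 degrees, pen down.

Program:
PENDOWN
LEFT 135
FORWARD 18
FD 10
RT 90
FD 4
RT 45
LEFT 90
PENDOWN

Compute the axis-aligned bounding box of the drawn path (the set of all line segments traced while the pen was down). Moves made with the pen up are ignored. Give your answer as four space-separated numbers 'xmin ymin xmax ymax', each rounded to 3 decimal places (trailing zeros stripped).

Executing turtle program step by step:
Start: pos=(9,10), heading=315, pen down
PD: pen down
LT 135: heading 315 -> 90
FD 18: (9,10) -> (9,28) [heading=90, draw]
FD 10: (9,28) -> (9,38) [heading=90, draw]
RT 90: heading 90 -> 0
FD 4: (9,38) -> (13,38) [heading=0, draw]
RT 45: heading 0 -> 315
LT 90: heading 315 -> 45
PD: pen down
Final: pos=(13,38), heading=45, 3 segment(s) drawn

Segment endpoints: x in {9, 9, 9, 13}, y in {10, 28, 38}
xmin=9, ymin=10, xmax=13, ymax=38

Answer: 9 10 13 38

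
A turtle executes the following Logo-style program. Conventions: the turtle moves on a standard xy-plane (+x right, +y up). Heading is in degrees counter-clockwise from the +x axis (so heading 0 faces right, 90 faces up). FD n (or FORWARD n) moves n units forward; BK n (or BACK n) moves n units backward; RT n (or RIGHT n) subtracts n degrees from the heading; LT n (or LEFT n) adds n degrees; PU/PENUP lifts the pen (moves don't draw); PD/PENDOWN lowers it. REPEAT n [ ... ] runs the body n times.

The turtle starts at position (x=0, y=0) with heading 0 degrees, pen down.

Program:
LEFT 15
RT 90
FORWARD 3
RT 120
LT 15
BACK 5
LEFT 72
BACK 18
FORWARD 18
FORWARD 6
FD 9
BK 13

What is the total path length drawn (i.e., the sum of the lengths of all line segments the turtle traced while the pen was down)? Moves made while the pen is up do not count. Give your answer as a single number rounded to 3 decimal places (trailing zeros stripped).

Executing turtle program step by step:
Start: pos=(0,0), heading=0, pen down
LT 15: heading 0 -> 15
RT 90: heading 15 -> 285
FD 3: (0,0) -> (0.776,-2.898) [heading=285, draw]
RT 120: heading 285 -> 165
LT 15: heading 165 -> 180
BK 5: (0.776,-2.898) -> (5.776,-2.898) [heading=180, draw]
LT 72: heading 180 -> 252
BK 18: (5.776,-2.898) -> (11.339,14.221) [heading=252, draw]
FD 18: (11.339,14.221) -> (5.776,-2.898) [heading=252, draw]
FD 6: (5.776,-2.898) -> (3.922,-8.604) [heading=252, draw]
FD 9: (3.922,-8.604) -> (1.141,-17.164) [heading=252, draw]
BK 13: (1.141,-17.164) -> (5.158,-4.8) [heading=252, draw]
Final: pos=(5.158,-4.8), heading=252, 7 segment(s) drawn

Segment lengths:
  seg 1: (0,0) -> (0.776,-2.898), length = 3
  seg 2: (0.776,-2.898) -> (5.776,-2.898), length = 5
  seg 3: (5.776,-2.898) -> (11.339,14.221), length = 18
  seg 4: (11.339,14.221) -> (5.776,-2.898), length = 18
  seg 5: (5.776,-2.898) -> (3.922,-8.604), length = 6
  seg 6: (3.922,-8.604) -> (1.141,-17.164), length = 9
  seg 7: (1.141,-17.164) -> (5.158,-4.8), length = 13
Total = 72

Answer: 72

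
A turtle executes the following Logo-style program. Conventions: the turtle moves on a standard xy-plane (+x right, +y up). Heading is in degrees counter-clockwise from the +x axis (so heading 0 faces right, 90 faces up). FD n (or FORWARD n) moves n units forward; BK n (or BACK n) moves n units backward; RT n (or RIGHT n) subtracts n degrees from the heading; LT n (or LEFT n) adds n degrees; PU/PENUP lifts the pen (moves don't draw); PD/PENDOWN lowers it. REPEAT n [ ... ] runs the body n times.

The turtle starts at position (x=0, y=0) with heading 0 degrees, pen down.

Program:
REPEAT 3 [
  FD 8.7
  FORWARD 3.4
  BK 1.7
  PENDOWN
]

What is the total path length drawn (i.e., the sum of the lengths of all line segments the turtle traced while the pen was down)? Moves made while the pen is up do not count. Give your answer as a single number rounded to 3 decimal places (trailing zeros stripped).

Executing turtle program step by step:
Start: pos=(0,0), heading=0, pen down
REPEAT 3 [
  -- iteration 1/3 --
  FD 8.7: (0,0) -> (8.7,0) [heading=0, draw]
  FD 3.4: (8.7,0) -> (12.1,0) [heading=0, draw]
  BK 1.7: (12.1,0) -> (10.4,0) [heading=0, draw]
  PD: pen down
  -- iteration 2/3 --
  FD 8.7: (10.4,0) -> (19.1,0) [heading=0, draw]
  FD 3.4: (19.1,0) -> (22.5,0) [heading=0, draw]
  BK 1.7: (22.5,0) -> (20.8,0) [heading=0, draw]
  PD: pen down
  -- iteration 3/3 --
  FD 8.7: (20.8,0) -> (29.5,0) [heading=0, draw]
  FD 3.4: (29.5,0) -> (32.9,0) [heading=0, draw]
  BK 1.7: (32.9,0) -> (31.2,0) [heading=0, draw]
  PD: pen down
]
Final: pos=(31.2,0), heading=0, 9 segment(s) drawn

Segment lengths:
  seg 1: (0,0) -> (8.7,0), length = 8.7
  seg 2: (8.7,0) -> (12.1,0), length = 3.4
  seg 3: (12.1,0) -> (10.4,0), length = 1.7
  seg 4: (10.4,0) -> (19.1,0), length = 8.7
  seg 5: (19.1,0) -> (22.5,0), length = 3.4
  seg 6: (22.5,0) -> (20.8,0), length = 1.7
  seg 7: (20.8,0) -> (29.5,0), length = 8.7
  seg 8: (29.5,0) -> (32.9,0), length = 3.4
  seg 9: (32.9,0) -> (31.2,0), length = 1.7
Total = 41.4

Answer: 41.4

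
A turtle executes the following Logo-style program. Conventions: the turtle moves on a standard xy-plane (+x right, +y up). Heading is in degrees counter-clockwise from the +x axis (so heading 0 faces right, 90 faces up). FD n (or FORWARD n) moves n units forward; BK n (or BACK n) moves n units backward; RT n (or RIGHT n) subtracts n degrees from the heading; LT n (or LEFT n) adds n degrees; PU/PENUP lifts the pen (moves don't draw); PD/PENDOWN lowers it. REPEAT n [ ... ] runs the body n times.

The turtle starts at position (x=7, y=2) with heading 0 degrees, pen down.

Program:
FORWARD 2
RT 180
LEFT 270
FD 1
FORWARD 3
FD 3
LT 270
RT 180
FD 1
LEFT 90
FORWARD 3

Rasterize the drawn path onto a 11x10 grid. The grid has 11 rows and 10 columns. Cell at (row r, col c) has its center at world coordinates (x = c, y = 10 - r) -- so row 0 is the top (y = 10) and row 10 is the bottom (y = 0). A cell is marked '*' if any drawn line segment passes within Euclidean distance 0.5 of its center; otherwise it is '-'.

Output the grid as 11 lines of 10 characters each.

Answer: ----------
--------**
--------**
--------**
--------**
---------*
---------*
---------*
-------***
----------
----------

Derivation:
Segment 0: (7,2) -> (9,2)
Segment 1: (9,2) -> (9,3)
Segment 2: (9,3) -> (9,6)
Segment 3: (9,6) -> (9,9)
Segment 4: (9,9) -> (8,9)
Segment 5: (8,9) -> (8,6)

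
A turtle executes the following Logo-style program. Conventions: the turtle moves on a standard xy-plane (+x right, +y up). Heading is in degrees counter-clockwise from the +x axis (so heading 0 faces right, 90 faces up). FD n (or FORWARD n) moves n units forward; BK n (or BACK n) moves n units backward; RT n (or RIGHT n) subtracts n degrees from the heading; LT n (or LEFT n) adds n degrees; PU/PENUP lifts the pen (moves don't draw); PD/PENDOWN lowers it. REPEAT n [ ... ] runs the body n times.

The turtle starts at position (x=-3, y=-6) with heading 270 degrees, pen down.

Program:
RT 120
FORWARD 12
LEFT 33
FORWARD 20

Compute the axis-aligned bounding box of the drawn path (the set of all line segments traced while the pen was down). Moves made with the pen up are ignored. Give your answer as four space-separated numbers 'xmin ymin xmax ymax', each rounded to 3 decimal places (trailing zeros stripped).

Answer: -33.365 -6 -3 0

Derivation:
Executing turtle program step by step:
Start: pos=(-3,-6), heading=270, pen down
RT 120: heading 270 -> 150
FD 12: (-3,-6) -> (-13.392,0) [heading=150, draw]
LT 33: heading 150 -> 183
FD 20: (-13.392,0) -> (-33.365,-1.047) [heading=183, draw]
Final: pos=(-33.365,-1.047), heading=183, 2 segment(s) drawn

Segment endpoints: x in {-33.365, -13.392, -3}, y in {-6, -1.047, 0}
xmin=-33.365, ymin=-6, xmax=-3, ymax=0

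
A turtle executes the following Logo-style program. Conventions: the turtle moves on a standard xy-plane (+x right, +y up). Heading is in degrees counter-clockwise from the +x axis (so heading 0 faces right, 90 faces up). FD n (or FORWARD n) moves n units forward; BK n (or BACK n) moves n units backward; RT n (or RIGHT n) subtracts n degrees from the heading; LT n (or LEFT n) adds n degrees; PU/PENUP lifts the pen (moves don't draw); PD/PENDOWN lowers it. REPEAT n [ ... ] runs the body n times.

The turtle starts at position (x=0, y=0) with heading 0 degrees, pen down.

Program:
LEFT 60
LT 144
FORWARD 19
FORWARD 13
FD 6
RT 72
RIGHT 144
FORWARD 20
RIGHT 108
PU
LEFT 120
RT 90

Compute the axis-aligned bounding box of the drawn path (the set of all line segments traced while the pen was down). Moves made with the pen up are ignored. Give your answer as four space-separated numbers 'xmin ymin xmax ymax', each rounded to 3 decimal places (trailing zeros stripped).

Answer: -34.715 -19.614 0 0

Derivation:
Executing turtle program step by step:
Start: pos=(0,0), heading=0, pen down
LT 60: heading 0 -> 60
LT 144: heading 60 -> 204
FD 19: (0,0) -> (-17.357,-7.728) [heading=204, draw]
FD 13: (-17.357,-7.728) -> (-29.233,-13.016) [heading=204, draw]
FD 6: (-29.233,-13.016) -> (-34.715,-15.456) [heading=204, draw]
RT 72: heading 204 -> 132
RT 144: heading 132 -> 348
FD 20: (-34.715,-15.456) -> (-15.152,-19.614) [heading=348, draw]
RT 108: heading 348 -> 240
PU: pen up
LT 120: heading 240 -> 0
RT 90: heading 0 -> 270
Final: pos=(-15.152,-19.614), heading=270, 4 segment(s) drawn

Segment endpoints: x in {-34.715, -29.233, -17.357, -15.152, 0}, y in {-19.614, -15.456, -13.016, -7.728, 0}
xmin=-34.715, ymin=-19.614, xmax=0, ymax=0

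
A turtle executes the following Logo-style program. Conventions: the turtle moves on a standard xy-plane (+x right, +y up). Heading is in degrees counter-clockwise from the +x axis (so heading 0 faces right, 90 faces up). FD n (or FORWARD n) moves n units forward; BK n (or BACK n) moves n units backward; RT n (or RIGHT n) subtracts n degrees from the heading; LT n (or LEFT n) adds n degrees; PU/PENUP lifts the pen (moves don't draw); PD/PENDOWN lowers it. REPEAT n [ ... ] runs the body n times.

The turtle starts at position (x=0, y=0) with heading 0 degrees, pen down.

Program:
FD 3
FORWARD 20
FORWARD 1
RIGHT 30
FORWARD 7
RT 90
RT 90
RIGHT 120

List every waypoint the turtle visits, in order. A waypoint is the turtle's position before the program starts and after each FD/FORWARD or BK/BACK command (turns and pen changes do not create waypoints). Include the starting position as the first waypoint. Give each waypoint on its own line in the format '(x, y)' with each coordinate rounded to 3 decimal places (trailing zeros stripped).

Executing turtle program step by step:
Start: pos=(0,0), heading=0, pen down
FD 3: (0,0) -> (3,0) [heading=0, draw]
FD 20: (3,0) -> (23,0) [heading=0, draw]
FD 1: (23,0) -> (24,0) [heading=0, draw]
RT 30: heading 0 -> 330
FD 7: (24,0) -> (30.062,-3.5) [heading=330, draw]
RT 90: heading 330 -> 240
RT 90: heading 240 -> 150
RT 120: heading 150 -> 30
Final: pos=(30.062,-3.5), heading=30, 4 segment(s) drawn
Waypoints (5 total):
(0, 0)
(3, 0)
(23, 0)
(24, 0)
(30.062, -3.5)

Answer: (0, 0)
(3, 0)
(23, 0)
(24, 0)
(30.062, -3.5)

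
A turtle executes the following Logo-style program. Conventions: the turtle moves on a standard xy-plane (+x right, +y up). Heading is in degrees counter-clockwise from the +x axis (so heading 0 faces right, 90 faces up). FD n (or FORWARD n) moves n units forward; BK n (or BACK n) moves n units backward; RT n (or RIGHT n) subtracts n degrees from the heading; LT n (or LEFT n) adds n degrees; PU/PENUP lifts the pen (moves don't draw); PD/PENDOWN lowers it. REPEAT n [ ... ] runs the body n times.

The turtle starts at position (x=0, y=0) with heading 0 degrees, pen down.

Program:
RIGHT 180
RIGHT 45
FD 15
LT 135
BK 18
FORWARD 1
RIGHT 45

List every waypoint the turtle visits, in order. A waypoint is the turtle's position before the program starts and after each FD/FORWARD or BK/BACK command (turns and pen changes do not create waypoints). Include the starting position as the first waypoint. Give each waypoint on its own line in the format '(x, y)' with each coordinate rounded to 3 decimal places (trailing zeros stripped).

Answer: (0, 0)
(-10.607, 10.607)
(-10.607, 28.607)
(-10.607, 27.607)

Derivation:
Executing turtle program step by step:
Start: pos=(0,0), heading=0, pen down
RT 180: heading 0 -> 180
RT 45: heading 180 -> 135
FD 15: (0,0) -> (-10.607,10.607) [heading=135, draw]
LT 135: heading 135 -> 270
BK 18: (-10.607,10.607) -> (-10.607,28.607) [heading=270, draw]
FD 1: (-10.607,28.607) -> (-10.607,27.607) [heading=270, draw]
RT 45: heading 270 -> 225
Final: pos=(-10.607,27.607), heading=225, 3 segment(s) drawn
Waypoints (4 total):
(0, 0)
(-10.607, 10.607)
(-10.607, 28.607)
(-10.607, 27.607)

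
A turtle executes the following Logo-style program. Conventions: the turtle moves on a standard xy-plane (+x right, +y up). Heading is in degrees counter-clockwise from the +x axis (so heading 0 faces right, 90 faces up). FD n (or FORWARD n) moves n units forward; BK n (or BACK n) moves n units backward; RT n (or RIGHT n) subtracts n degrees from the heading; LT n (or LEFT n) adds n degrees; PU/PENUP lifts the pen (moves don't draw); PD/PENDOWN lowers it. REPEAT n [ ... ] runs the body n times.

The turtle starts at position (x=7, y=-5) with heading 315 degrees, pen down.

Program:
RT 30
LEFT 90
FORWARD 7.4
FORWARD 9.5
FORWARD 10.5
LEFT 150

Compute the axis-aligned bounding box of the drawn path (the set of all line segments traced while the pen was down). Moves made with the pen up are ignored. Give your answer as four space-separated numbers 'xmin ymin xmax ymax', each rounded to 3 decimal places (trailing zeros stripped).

Executing turtle program step by step:
Start: pos=(7,-5), heading=315, pen down
RT 30: heading 315 -> 285
LT 90: heading 285 -> 15
FD 7.4: (7,-5) -> (14.148,-3.085) [heading=15, draw]
FD 9.5: (14.148,-3.085) -> (23.324,-0.626) [heading=15, draw]
FD 10.5: (23.324,-0.626) -> (33.466,2.092) [heading=15, draw]
LT 150: heading 15 -> 165
Final: pos=(33.466,2.092), heading=165, 3 segment(s) drawn

Segment endpoints: x in {7, 14.148, 23.324, 33.466}, y in {-5, -3.085, -0.626, 2.092}
xmin=7, ymin=-5, xmax=33.466, ymax=2.092

Answer: 7 -5 33.466 2.092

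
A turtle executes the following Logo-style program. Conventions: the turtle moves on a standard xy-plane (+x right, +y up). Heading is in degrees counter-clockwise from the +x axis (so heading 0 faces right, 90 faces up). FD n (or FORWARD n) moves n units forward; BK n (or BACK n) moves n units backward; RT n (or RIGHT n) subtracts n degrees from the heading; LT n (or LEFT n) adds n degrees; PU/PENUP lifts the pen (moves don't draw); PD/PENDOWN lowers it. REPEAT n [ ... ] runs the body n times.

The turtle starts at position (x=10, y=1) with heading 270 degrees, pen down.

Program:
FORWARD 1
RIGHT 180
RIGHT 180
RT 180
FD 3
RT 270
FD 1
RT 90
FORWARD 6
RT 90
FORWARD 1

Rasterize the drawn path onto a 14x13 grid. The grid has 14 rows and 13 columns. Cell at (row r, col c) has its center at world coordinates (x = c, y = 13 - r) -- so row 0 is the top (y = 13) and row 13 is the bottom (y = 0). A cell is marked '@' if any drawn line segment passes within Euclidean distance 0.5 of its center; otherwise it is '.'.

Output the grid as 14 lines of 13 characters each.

Segment 0: (10,1) -> (10,0)
Segment 1: (10,0) -> (10,3)
Segment 2: (10,3) -> (9,3)
Segment 3: (9,3) -> (9,9)
Segment 4: (9,9) -> (10,9)

Answer: .............
.............
.............
.............
.........@@..
.........@...
.........@...
.........@...
.........@...
.........@...
.........@@..
..........@..
..........@..
..........@..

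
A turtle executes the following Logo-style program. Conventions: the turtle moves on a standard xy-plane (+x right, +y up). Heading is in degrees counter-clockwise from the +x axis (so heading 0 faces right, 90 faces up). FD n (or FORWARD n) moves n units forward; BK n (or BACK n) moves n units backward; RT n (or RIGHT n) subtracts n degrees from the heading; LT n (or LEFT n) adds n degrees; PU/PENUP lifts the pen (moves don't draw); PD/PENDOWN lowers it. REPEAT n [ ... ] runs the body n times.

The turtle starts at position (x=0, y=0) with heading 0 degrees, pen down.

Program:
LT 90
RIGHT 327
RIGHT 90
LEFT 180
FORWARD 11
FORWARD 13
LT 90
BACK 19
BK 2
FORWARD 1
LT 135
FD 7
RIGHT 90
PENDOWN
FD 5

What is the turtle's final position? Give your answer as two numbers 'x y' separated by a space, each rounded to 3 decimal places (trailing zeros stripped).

Executing turtle program step by step:
Start: pos=(0,0), heading=0, pen down
LT 90: heading 0 -> 90
RT 327: heading 90 -> 123
RT 90: heading 123 -> 33
LT 180: heading 33 -> 213
FD 11: (0,0) -> (-9.225,-5.991) [heading=213, draw]
FD 13: (-9.225,-5.991) -> (-20.128,-13.071) [heading=213, draw]
LT 90: heading 213 -> 303
BK 19: (-20.128,-13.071) -> (-30.476,2.863) [heading=303, draw]
BK 2: (-30.476,2.863) -> (-31.566,4.541) [heading=303, draw]
FD 1: (-31.566,4.541) -> (-31.021,3.702) [heading=303, draw]
LT 135: heading 303 -> 78
FD 7: (-31.021,3.702) -> (-29.565,10.549) [heading=78, draw]
RT 90: heading 78 -> 348
PD: pen down
FD 5: (-29.565,10.549) -> (-24.675,9.51) [heading=348, draw]
Final: pos=(-24.675,9.51), heading=348, 7 segment(s) drawn

Answer: -24.675 9.51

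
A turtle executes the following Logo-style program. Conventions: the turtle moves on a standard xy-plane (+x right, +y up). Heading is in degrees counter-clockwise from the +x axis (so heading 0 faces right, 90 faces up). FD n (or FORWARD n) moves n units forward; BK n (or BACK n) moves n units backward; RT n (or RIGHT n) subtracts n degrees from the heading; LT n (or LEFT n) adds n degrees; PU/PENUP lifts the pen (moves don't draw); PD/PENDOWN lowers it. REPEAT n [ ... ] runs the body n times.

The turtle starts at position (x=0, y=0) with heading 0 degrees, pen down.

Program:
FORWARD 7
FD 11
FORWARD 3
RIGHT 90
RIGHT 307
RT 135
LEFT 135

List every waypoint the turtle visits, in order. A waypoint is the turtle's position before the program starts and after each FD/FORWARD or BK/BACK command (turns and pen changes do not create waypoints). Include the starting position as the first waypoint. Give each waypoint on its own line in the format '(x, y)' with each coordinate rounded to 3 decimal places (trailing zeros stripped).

Answer: (0, 0)
(7, 0)
(18, 0)
(21, 0)

Derivation:
Executing turtle program step by step:
Start: pos=(0,0), heading=0, pen down
FD 7: (0,0) -> (7,0) [heading=0, draw]
FD 11: (7,0) -> (18,0) [heading=0, draw]
FD 3: (18,0) -> (21,0) [heading=0, draw]
RT 90: heading 0 -> 270
RT 307: heading 270 -> 323
RT 135: heading 323 -> 188
LT 135: heading 188 -> 323
Final: pos=(21,0), heading=323, 3 segment(s) drawn
Waypoints (4 total):
(0, 0)
(7, 0)
(18, 0)
(21, 0)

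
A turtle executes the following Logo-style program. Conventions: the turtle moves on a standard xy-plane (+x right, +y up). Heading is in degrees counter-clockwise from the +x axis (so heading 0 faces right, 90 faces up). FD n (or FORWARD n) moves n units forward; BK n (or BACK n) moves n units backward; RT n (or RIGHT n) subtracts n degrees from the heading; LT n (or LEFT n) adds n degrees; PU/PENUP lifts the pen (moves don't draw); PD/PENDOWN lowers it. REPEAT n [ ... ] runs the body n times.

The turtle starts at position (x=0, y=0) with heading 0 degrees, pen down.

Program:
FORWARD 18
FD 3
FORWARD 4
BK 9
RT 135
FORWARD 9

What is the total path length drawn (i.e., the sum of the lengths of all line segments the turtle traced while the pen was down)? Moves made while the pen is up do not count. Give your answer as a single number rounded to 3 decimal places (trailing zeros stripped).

Executing turtle program step by step:
Start: pos=(0,0), heading=0, pen down
FD 18: (0,0) -> (18,0) [heading=0, draw]
FD 3: (18,0) -> (21,0) [heading=0, draw]
FD 4: (21,0) -> (25,0) [heading=0, draw]
BK 9: (25,0) -> (16,0) [heading=0, draw]
RT 135: heading 0 -> 225
FD 9: (16,0) -> (9.636,-6.364) [heading=225, draw]
Final: pos=(9.636,-6.364), heading=225, 5 segment(s) drawn

Segment lengths:
  seg 1: (0,0) -> (18,0), length = 18
  seg 2: (18,0) -> (21,0), length = 3
  seg 3: (21,0) -> (25,0), length = 4
  seg 4: (25,0) -> (16,0), length = 9
  seg 5: (16,0) -> (9.636,-6.364), length = 9
Total = 43

Answer: 43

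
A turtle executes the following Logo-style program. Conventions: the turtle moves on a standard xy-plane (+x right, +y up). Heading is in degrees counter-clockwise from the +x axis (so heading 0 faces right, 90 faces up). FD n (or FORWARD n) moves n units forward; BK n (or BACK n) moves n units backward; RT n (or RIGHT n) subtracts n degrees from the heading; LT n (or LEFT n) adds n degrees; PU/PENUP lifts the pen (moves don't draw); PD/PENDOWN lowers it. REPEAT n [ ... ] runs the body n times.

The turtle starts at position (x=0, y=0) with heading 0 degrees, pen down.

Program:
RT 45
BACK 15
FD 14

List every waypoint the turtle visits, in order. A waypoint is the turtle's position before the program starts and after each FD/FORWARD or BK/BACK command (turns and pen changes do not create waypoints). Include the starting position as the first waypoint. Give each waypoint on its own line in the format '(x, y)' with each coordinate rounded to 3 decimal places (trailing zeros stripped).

Answer: (0, 0)
(-10.607, 10.607)
(-0.707, 0.707)

Derivation:
Executing turtle program step by step:
Start: pos=(0,0), heading=0, pen down
RT 45: heading 0 -> 315
BK 15: (0,0) -> (-10.607,10.607) [heading=315, draw]
FD 14: (-10.607,10.607) -> (-0.707,0.707) [heading=315, draw]
Final: pos=(-0.707,0.707), heading=315, 2 segment(s) drawn
Waypoints (3 total):
(0, 0)
(-10.607, 10.607)
(-0.707, 0.707)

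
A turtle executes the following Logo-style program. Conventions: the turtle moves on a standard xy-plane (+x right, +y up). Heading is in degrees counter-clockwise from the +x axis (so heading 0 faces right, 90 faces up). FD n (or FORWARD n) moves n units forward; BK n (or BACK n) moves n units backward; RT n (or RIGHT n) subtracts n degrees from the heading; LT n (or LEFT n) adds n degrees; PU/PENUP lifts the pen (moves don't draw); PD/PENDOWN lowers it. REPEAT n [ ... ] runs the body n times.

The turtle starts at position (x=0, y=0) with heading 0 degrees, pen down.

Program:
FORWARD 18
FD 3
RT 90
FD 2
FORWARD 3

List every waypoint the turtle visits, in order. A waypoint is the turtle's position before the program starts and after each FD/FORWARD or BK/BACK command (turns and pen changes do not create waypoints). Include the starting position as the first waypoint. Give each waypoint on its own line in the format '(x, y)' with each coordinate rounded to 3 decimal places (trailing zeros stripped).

Answer: (0, 0)
(18, 0)
(21, 0)
(21, -2)
(21, -5)

Derivation:
Executing turtle program step by step:
Start: pos=(0,0), heading=0, pen down
FD 18: (0,0) -> (18,0) [heading=0, draw]
FD 3: (18,0) -> (21,0) [heading=0, draw]
RT 90: heading 0 -> 270
FD 2: (21,0) -> (21,-2) [heading=270, draw]
FD 3: (21,-2) -> (21,-5) [heading=270, draw]
Final: pos=(21,-5), heading=270, 4 segment(s) drawn
Waypoints (5 total):
(0, 0)
(18, 0)
(21, 0)
(21, -2)
(21, -5)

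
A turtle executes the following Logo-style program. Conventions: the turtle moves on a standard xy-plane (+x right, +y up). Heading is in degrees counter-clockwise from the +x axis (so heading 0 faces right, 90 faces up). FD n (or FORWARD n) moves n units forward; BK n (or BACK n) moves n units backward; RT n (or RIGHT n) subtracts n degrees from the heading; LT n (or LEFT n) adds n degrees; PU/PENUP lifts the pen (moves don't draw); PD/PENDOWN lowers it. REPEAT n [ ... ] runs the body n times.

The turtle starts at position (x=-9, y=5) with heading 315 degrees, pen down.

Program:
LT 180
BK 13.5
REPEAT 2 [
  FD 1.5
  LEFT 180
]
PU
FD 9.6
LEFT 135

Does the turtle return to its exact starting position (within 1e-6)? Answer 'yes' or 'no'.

Executing turtle program step by step:
Start: pos=(-9,5), heading=315, pen down
LT 180: heading 315 -> 135
BK 13.5: (-9,5) -> (0.546,-4.546) [heading=135, draw]
REPEAT 2 [
  -- iteration 1/2 --
  FD 1.5: (0.546,-4.546) -> (-0.515,-3.485) [heading=135, draw]
  LT 180: heading 135 -> 315
  -- iteration 2/2 --
  FD 1.5: (-0.515,-3.485) -> (0.546,-4.546) [heading=315, draw]
  LT 180: heading 315 -> 135
]
PU: pen up
FD 9.6: (0.546,-4.546) -> (-6.242,2.242) [heading=135, move]
LT 135: heading 135 -> 270
Final: pos=(-6.242,2.242), heading=270, 3 segment(s) drawn

Start position: (-9, 5)
Final position: (-6.242, 2.242)
Distance = 3.9; >= 1e-6 -> NOT closed

Answer: no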